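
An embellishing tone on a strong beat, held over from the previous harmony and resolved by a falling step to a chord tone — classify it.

Approach: by preparation — the pitch is first a chord tone, then held (tied or repeated) while the harmony changes under it. Departure: down by step. Metric position: strong.
A prepared dissonance that resolves downward by step — a suspension. (The same figure resolving upward would be a retardation.)

Suspension.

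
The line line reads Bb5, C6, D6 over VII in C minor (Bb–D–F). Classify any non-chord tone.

C6 is a passing tone.

The harmony at that moment is Bb major triad (Bb, D, F); C6 is not a chord tone.
It is approached by step up from Bb5 and left by step up to D6.
Step in, step out in the same direction — a passing tone.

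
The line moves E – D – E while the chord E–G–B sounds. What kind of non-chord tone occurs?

The harmony at that moment is E minor triad (E, G, B); D is not a chord tone.
It is approached by step down from E and left by step up to E.
Step away and step back to the same note — a neighbor tone (lower neighbor).

D is a neighbor tone.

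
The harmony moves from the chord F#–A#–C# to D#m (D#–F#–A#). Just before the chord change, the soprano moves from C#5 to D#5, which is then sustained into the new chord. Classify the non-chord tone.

D#5 is an anticipation.

The harmony at that moment is F# major triad (F#, A#, C#); D#5 is not a chord tone.
It is approached by step up from C#5 and then sustained as the same pitch into the next harmony.
Arriving early and becoming a chord tone when the harmony changes — an anticipation.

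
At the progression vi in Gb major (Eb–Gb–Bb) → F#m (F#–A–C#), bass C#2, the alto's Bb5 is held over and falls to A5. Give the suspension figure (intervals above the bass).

At the second chord the bass is C#2. The suspended Bb5 lies a seventh above the bass; after resolving down by step to A5, the interval above the bass becomes a sixth.
Suspension figures are named by those two intervals: 7–6.

7–6 suspension.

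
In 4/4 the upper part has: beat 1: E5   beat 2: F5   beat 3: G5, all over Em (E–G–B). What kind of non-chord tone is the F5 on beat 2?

Passing tone.

The harmony at that moment is E minor triad (E, G, B); F5 is not a chord tone.
It is approached by step up from E5 and left by step up to G5.
Step in, step out in the same direction — a passing tone.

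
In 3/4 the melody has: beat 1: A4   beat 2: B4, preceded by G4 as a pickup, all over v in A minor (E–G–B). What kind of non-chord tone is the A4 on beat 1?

Passing tone.

The harmony at that moment is E minor triad (E, G, B); A4 is not a chord tone.
It is approached by step up from G4 and left by step up to B4.
Step in, step out in the same direction — a passing tone.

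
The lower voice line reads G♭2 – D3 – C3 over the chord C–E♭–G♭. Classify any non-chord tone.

D3 is an appoggiatura.

The harmony at that moment is C diminished triad (C, E♭, G♭); D3 is not a chord tone.
It is approached by leap up from G♭2 and left by step down to C3.
Leap in, step out — an appoggiatura.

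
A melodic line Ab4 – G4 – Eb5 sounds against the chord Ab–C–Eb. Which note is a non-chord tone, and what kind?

G4 is an escape tone.

The harmony at that moment is Ab major triad (Ab, C, Eb); G4 is not a chord tone.
It is approached by step down from Ab4 and left by leap up to Eb5.
Step in, leap out — an escape tone.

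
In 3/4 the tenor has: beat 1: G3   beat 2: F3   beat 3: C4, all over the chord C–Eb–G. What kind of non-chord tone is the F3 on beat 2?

Escape tone.

The harmony at that moment is C minor triad (C, Eb, G); F3 is not a chord tone.
It is approached by step down from G3 and left by leap up to C4.
Step in, leap out, on a weak beat — an escape tone.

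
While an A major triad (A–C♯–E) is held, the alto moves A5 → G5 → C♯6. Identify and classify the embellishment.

The harmony at that moment is A major triad (A, C♯, E); G5 is not a chord tone.
It is approached by step down from A5 and left by leap up to C♯6.
Step in, leap out — an escape tone.

G5 is an escape tone.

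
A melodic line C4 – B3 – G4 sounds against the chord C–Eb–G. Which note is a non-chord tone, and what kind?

The harmony at that moment is C minor triad (C, Eb, G); B3 is not a chord tone.
It is approached by step down from C4 and left by leap up to G4.
Step in, leap out — an escape tone.

B3 is an escape tone.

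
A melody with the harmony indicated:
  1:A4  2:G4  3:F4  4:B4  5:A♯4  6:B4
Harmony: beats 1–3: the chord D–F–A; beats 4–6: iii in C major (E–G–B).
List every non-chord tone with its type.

The harmony at that moment is D minor triad (D, F, A); G4 is not a chord tone.
It is approached by step down from A4 and left by step down to F4.
Step in, step out in the same direction — a passing tone.
The harmony at that moment is E minor triad (E, G, B); A♯4 is not a chord tone.
It is approached by step down from B4 and left by step up to B4.
Step away and step back to the same note — a neighbor tone (lower neighbor).

G4 (beat 2) — passing tone; A♯4 (beat 5) — neighbor tone.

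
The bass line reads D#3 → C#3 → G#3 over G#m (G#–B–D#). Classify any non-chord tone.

C#3 is an escape tone.

The harmony at that moment is G# minor triad (G#, B, D#); C#3 is not a chord tone.
It is approached by step down from D#3 and left by leap up to G#3.
Step in, leap out — an escape tone.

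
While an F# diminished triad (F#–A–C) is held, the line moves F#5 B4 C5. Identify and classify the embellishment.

B4 is an appoggiatura.

The harmony at that moment is F# diminished triad (F#, A, C); B4 is not a chord tone.
It is approached by leap down from F#5 and left by step up to C5.
Leap in, step out — an appoggiatura.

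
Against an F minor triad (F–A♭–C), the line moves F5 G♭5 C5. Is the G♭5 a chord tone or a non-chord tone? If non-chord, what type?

The harmony at that moment is F minor triad (F, A♭, C); G♭5 is not a chord tone.
It is approached by step up from F5 and left by leap down to C5.
Step in, leap out — an escape tone.

Non-chord tone — an escape tone.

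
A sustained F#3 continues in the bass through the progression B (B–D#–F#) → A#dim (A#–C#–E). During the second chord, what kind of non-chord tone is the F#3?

Pedal tone (pedal point).

The harmony at that moment is A# diminished triad (A#, C#, E); F#3 is not a chord tone.
It is held over (the same pitch as the preceding F#3) and then sustained as the same pitch into the next harmony.
Sustained through a change of harmony — a pedal tone.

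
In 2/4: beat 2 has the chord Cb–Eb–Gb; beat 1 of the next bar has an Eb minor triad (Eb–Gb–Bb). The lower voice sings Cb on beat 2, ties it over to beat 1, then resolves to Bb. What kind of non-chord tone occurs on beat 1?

The harmony at that moment is Eb minor triad (Eb, Gb, Bb); Cb is not a chord tone.
It is held over (the same pitch as the preceding Cb) and left by step down to Bb.
Held over from the previous chord and resolving down by step — a suspension.

Suspension.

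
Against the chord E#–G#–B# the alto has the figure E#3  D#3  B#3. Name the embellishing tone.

D#3 is an escape tone.

The harmony at that moment is E# minor triad (E#, G#, B#); D#3 is not a chord tone.
It is approached by step down from E#3 and left by leap up to B#3.
Step in, leap out — an escape tone.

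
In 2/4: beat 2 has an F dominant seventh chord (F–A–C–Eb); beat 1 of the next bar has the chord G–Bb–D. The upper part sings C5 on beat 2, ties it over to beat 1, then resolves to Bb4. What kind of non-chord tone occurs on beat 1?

The harmony at that moment is G minor triad (G, Bb, D); C5 is not a chord tone.
It is held over (the same pitch as the preceding C5) and left by step down to Bb4.
Held over from the previous chord and resolving down by step — a suspension.

Suspension.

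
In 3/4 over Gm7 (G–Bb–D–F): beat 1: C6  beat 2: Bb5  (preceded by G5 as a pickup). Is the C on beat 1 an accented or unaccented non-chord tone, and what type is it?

Accented appoggiatura.

The harmony at that moment is G minor seventh chord (G, Bb, D, F); C6 is not a chord tone.
It is approached by leap up from G5 and left by step down to Bb5.
Leap in, step out — an appoggiatura.
It falls on the downbeat, so it is accented.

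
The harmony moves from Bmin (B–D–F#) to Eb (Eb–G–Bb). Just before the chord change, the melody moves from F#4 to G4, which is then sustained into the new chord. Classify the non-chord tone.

G4 is an anticipation.

The harmony at that moment is B minor triad (B, D, F#); G4 is not a chord tone.
It is approached by step up from F#4 and then sustained as the same pitch into the next harmony.
Arriving early and becoming a chord tone when the harmony changes — an anticipation.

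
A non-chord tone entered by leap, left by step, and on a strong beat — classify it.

Appoggiatura.

Approach: by leap. Departure: by step. Metric position: strong.
Leap in, step out, in a metrically strong position — an appoggiatura. (It is the mirror image of the escape tone, which steps in and leaps out from a weak position.)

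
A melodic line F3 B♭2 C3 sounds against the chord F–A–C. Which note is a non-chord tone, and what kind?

B♭2 is an appoggiatura.

The harmony at that moment is F major triad (F, A, C); B♭2 is not a chord tone.
It is approached by leap down from F3 and left by step up to C3.
Leap in, step out — an appoggiatura.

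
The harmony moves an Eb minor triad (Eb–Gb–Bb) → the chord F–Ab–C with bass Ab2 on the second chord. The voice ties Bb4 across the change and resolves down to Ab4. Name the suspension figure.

At the second chord the bass is Ab2. The suspended Bb4 lies a ninth above the bass; after resolving down by step to Ab4, the interval above the bass becomes an octave.
Suspension figures are named by those two intervals: 9–8.

9–8 suspension.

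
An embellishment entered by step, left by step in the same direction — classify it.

Passing tone.

Approach: by step. Departure: by step, continuing in the same direction.
Stepwise on both sides with no change of direction means the note fills in the space between two different chord tones — a passing tone. (Had it turned back to its starting note it would be a neighbor tone instead.)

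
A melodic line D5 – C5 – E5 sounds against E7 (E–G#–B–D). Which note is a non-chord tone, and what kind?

The harmony at that moment is E dominant seventh chord (E, G#, B, D); C5 is not a chord tone.
It is approached by step down from D5 and left by leap up to E5.
Step in, leap out — an escape tone.

C5 is an escape tone.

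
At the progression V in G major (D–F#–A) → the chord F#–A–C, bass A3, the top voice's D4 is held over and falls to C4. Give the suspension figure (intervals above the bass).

4–3 suspension.

At the second chord the bass is A3. The suspended D4 lies a fourth above the bass; after resolving down by step to C4, the interval above the bass becomes a third.
Suspension figures are named by those two intervals: 4–3.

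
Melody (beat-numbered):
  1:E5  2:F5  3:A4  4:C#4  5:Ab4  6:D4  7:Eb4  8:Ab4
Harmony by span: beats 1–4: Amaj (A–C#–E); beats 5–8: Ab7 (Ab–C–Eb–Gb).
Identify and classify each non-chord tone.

The harmony at that moment is A major triad (A, C#, E); F5 is not a chord tone.
It is approached by step up from E5 and left by leap down to A4.
Step in, leap out — an escape tone.
The harmony at that moment is Ab dominant seventh chord (Ab, C, Eb, Gb); D4 is not a chord tone.
It is approached by leap down from Ab4 and left by step up to Eb4.
Leap in, step out — an appoggiatura.

F5 (beat 2) — escape tone; D4 (beat 6) — appoggiatura.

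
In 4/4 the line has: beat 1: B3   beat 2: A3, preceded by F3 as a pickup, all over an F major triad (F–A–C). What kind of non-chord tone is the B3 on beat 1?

The harmony at that moment is F major triad (F, A, C); B3 is not a chord tone.
It is approached by leap up from F3 and left by step down to A3.
Leap in, step out, metrically accented — an appoggiatura.

Appoggiatura.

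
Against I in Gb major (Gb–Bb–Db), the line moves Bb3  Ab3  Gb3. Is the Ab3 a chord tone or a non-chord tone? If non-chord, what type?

The harmony at that moment is Gb major triad (Gb, Bb, Db); Ab3 is not a chord tone.
It is approached by step down from Bb3 and left by step down to Gb3.
Step in, step out in the same direction — a passing tone.

Non-chord tone — a passing tone.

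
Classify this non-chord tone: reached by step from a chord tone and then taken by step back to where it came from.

Approach: by step. Departure: by step in the opposite direction, back to the starting pitch.
Stepwise on both sides but reversing to return to the same chord tone — a neighbor tone. (Had it continued onward in the same direction it would be a passing tone instead.)

Neighbor tone.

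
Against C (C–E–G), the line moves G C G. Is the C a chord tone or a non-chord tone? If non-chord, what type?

C major triad contains C, E, G; C is the root, so it is a chord tone.

Chord tone (the root of C major triad).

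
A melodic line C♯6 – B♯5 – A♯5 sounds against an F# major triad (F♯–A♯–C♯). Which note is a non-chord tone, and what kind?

B♯5 is a passing tone.

The harmony at that moment is F♯ major triad (F♯, A♯, C♯); B♯5 is not a chord tone.
It is approached by step down from C♯6 and left by step down to A♯5.
Step in, step out in the same direction — a passing tone.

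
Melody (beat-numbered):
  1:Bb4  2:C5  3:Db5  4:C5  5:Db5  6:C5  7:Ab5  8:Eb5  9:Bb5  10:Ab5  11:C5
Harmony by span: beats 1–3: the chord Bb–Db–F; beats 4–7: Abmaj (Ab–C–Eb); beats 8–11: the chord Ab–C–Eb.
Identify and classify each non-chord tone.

C5 (beat 2) — passing tone; Db5 (beat 5) — neighbor tone; Bb5 (beat 9) — appoggiatura.

The harmony at that moment is Bb minor triad (Bb, Db, F); C5 is not a chord tone.
It is approached by step up from Bb4 and left by step up to Db5.
Step in, step out in the same direction — a passing tone.
The harmony at that moment is Ab major triad (Ab, C, Eb); Db5 is not a chord tone.
It is approached by step up from C5 and left by step down to C5.
Step away and step back to the same note — a neighbor tone (upper neighbor).
The harmony at that moment is Ab major triad (Ab, C, Eb); Bb5 is not a chord tone.
It is approached by leap up from Eb5 and left by step down to Ab5.
Leap in, step out — an appoggiatura.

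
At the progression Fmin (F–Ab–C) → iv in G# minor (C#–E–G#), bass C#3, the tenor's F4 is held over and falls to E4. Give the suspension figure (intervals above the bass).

At the second chord the bass is C#3. The suspended F4 lies a fourth above the bass; after resolving down by step to E4, the interval above the bass becomes a third.
Suspension figures are named by those two intervals: 4–3.

4–3 suspension.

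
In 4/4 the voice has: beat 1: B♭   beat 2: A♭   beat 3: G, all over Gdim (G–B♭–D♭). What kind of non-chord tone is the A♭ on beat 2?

Passing tone.

The harmony at that moment is G diminished triad (G, B♭, D♭); A♭ is not a chord tone.
It is approached by step down from B♭ and left by step down to G.
Step in, step out in the same direction — a passing tone.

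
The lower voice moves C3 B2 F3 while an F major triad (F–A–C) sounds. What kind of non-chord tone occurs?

B2 is an escape tone.

The harmony at that moment is F major triad (F, A, C); B2 is not a chord tone.
It is approached by step down from C3 and left by leap up to F3.
Step in, leap out — an escape tone.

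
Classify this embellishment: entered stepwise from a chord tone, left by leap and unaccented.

Approach: by step. Departure: by leap. Metric position: weak.
Step in, leap out, from a weak position — an escape tone (échappée). (It is the mirror image of the appoggiatura, which leaps in and steps out on a strong beat.)

Escape tone.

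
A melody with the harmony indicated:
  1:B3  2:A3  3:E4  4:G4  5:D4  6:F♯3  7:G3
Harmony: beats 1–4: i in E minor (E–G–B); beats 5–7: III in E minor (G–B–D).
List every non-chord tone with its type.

A3 (beat 2) — escape tone; F♯3 (beat 6) — appoggiatura.

The harmony at that moment is E minor triad (E, G, B); A3 is not a chord tone.
It is approached by step down from B3 and left by leap up to E4.
Step in, leap out — an escape tone.
The harmony at that moment is G major triad (G, B, D); F♯3 is not a chord tone.
It is approached by leap down from D4 and left by step up to G3.
Leap in, step out — an appoggiatura.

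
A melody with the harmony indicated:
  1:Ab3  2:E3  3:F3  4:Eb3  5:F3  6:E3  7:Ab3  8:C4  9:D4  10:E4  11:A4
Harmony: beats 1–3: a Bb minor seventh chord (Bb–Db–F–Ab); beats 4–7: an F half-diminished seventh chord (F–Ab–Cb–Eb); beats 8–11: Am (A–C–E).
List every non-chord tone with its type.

E3 (beat 2) — appoggiatura; E3 (beat 6) — escape tone; D4 (beat 9) — passing tone.

The harmony at that moment is Bb minor seventh chord (Bb, Db, F, Ab); E3 is not a chord tone.
It is approached by leap down from Ab3 and left by step up to F3.
Leap in, step out — an appoggiatura.
The harmony at that moment is F half-diminished seventh chord (F, Ab, Cb, Eb); E3 is not a chord tone.
It is approached by step down from F3 and left by leap up to Ab3.
Step in, leap out — an escape tone.
The harmony at that moment is A minor triad (A, C, E); D4 is not a chord tone.
It is approached by step up from C4 and left by step up to E4.
Step in, step out in the same direction — a passing tone.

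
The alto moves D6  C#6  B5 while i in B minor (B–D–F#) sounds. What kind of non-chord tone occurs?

C#6 is a passing tone.

The harmony at that moment is B minor triad (B, D, F#); C#6 is not a chord tone.
It is approached by step down from D6 and left by step down to B5.
Step in, step out in the same direction — a passing tone.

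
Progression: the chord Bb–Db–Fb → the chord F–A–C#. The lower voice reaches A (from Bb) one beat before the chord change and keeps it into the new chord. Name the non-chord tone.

The harmony at that moment is Bb diminished triad (Bb, Db, Fb); A is not a chord tone.
It is approached by step down from Bb and then sustained as the same pitch into the next harmony.
Arriving early and becoming a chord tone when the harmony changes — an anticipation.

A is an anticipation.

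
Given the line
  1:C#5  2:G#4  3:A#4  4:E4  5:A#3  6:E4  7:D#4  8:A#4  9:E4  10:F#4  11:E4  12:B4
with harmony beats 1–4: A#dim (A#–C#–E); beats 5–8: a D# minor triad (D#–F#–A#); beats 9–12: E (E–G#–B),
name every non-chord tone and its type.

G#4 (beat 2) — appoggiatura; E4 (beat 6) — appoggiatura; F#4 (beat 10) — neighbor tone.

The harmony at that moment is A# diminished triad (A#, C#, E); G#4 is not a chord tone.
It is approached by leap down from C#5 and left by step up to A#4.
Leap in, step out — an appoggiatura.
The harmony at that moment is D# minor triad (D#, F#, A#); E4 is not a chord tone.
It is approached by leap up from A#3 and left by step down to D#4.
Leap in, step out — an appoggiatura.
The harmony at that moment is E major triad (E, G#, B); F#4 is not a chord tone.
It is approached by step up from E4 and left by step down to E4.
Step away and step back to the same note — a neighbor tone (upper neighbor).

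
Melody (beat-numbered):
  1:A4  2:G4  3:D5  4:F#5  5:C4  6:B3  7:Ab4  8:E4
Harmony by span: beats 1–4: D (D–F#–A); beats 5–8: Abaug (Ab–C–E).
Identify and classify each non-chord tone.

G4 (beat 2) — escape tone; B3 (beat 6) — escape tone.

The harmony at that moment is D major triad (D, F#, A); G4 is not a chord tone.
It is approached by step down from A4 and left by leap up to D5.
Step in, leap out — an escape tone.
The harmony at that moment is Ab augmented triad (Ab, C, E); B3 is not a chord tone.
It is approached by step down from C4 and left by leap up to Ab4.
Step in, leap out — an escape tone.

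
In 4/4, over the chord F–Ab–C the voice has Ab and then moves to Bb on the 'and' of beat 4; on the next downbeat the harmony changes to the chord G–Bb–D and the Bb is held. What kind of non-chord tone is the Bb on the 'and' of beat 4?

Anticipation.

The harmony at that moment is F minor triad (F, Ab, C); Bb is not a chord tone.
It is approached by step up from Ab and then sustained as the same pitch into the next harmony.
Arriving early and becoming a chord tone when the harmony changes — an anticipation.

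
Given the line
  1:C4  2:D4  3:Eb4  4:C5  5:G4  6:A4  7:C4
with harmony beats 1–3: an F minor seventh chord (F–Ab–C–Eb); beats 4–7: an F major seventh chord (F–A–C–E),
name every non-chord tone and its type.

The harmony at that moment is F minor seventh chord (F, Ab, C, Eb); D4 is not a chord tone.
It is approached by step up from C4 and left by step up to Eb4.
Step in, step out in the same direction — a passing tone.
The harmony at that moment is F major seventh chord (F, A, C, E); G4 is not a chord tone.
It is approached by leap down from C5 and left by step up to A4.
Leap in, step out — an appoggiatura.

D4 (beat 2) — passing tone; G4 (beat 5) — appoggiatura.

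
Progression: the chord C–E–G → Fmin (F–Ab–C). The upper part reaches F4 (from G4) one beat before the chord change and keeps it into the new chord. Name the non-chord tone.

The harmony at that moment is C major triad (C, E, G); F4 is not a chord tone.
It is approached by step down from G4 and then sustained as the same pitch into the next harmony.
Arriving early and becoming a chord tone when the harmony changes — an anticipation.

F4 is an anticipation.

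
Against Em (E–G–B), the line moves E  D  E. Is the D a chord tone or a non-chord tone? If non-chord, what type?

The harmony at that moment is E minor triad (E, G, B); D is not a chord tone.
It is approached by step down from E and left by step up to E.
Step away and step back to the same note — a neighbor tone (lower neighbor).

Non-chord tone — a neighbor tone.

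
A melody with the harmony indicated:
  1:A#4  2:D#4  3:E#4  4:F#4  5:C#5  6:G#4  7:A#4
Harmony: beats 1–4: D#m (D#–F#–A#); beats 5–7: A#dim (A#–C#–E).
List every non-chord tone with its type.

E#4 (beat 3) — passing tone; G#4 (beat 6) — appoggiatura.

The harmony at that moment is D# minor triad (D#, F#, A#); E#4 is not a chord tone.
It is approached by step up from D#4 and left by step up to F#4.
Step in, step out in the same direction — a passing tone.
The harmony at that moment is A# diminished triad (A#, C#, E); G#4 is not a chord tone.
It is approached by leap down from C#5 and left by step up to A#4.
Leap in, step out — an appoggiatura.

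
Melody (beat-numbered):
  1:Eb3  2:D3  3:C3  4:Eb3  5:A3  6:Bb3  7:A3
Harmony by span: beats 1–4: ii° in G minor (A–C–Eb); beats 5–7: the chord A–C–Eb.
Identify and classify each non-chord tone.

The harmony at that moment is A diminished triad (A, C, Eb); D3 is not a chord tone.
It is approached by step down from Eb3 and left by step down to C3.
Step in, step out in the same direction — a passing tone.
The harmony at that moment is A diminished triad (A, C, Eb); Bb3 is not a chord tone.
It is approached by step up from A3 and left by step down to A3.
Step away and step back to the same note — a neighbor tone (upper neighbor).

D3 (beat 2) — passing tone; Bb3 (beat 6) — neighbor tone.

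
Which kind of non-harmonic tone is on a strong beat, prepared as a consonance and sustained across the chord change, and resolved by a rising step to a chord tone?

Retardation.

Approach: by preparation — the pitch is first a chord tone, then held (tied or repeated) while the harmony changes under it. Departure: up by step. Metric position: strong.
A prepared dissonance that resolves upward by step — a retardation. (The same figure resolving downward would be a suspension.)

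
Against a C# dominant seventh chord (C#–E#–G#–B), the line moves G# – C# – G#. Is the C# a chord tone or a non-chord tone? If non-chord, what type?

C# dominant seventh chord contains C#, E#, G#, B; C# is the root, so it is a chord tone.

Chord tone (the root of C# dominant seventh chord).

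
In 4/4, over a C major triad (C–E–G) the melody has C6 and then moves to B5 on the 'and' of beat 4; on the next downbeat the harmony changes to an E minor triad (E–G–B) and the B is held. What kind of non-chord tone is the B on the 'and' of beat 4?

Anticipation.

The harmony at that moment is C major triad (C, E, G); B5 is not a chord tone.
It is approached by step down from C6 and then sustained as the same pitch into the next harmony.
Arriving early and becoming a chord tone when the harmony changes — an anticipation.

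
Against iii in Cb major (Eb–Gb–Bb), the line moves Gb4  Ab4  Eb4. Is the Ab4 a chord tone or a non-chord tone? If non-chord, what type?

The harmony at that moment is Eb minor triad (Eb, Gb, Bb); Ab4 is not a chord tone.
It is approached by step up from Gb4 and left by leap down to Eb4.
Step in, leap out — an escape tone.

Non-chord tone — an escape tone.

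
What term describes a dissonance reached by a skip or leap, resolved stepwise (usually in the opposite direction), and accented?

Appoggiatura.

Approach: by leap. Departure: by step. Metric position: strong.
Leap in, step out, in a metrically strong position — an appoggiatura. (It is the mirror image of the escape tone, which steps in and leaps out from a weak position.)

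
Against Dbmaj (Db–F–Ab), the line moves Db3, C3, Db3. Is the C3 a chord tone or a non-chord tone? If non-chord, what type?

Non-chord tone — a neighbor tone.

The harmony at that moment is Db major triad (Db, F, Ab); C3 is not a chord tone.
It is approached by step down from Db3 and left by step up to Db3.
Step away and step back to the same note — a neighbor tone (lower neighbor).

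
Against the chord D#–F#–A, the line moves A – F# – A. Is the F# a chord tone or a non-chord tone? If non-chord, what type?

D# diminished triad contains D#, F#, A; F# is the third, so it is a chord tone.

Chord tone (the third of D# diminished triad).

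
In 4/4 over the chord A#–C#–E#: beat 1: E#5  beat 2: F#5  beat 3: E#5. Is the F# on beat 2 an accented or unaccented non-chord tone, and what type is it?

The harmony at that moment is A# minor triad (A#, C#, E#); F#5 is not a chord tone.
It is approached by step up from E#5 and left by step down to E#5.
Step away and step back to the same note — a neighbor tone (upper neighbor).
It falls on a weak beat, so it is unaccented.

Unaccented neighbor tone.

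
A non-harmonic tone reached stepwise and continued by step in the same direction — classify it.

Approach: by step. Departure: by step, continuing in the same direction.
Stepwise on both sides with no change of direction means the note fills in the space between two different chord tones — a passing tone. (Had it turned back to its starting note it would be a neighbor tone instead.)

Passing tone.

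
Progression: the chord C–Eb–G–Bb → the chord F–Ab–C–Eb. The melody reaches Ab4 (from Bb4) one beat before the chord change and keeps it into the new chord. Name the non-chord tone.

The harmony at that moment is C minor seventh chord (C, Eb, G, Bb); Ab4 is not a chord tone.
It is approached by step down from Bb4 and then sustained as the same pitch into the next harmony.
Arriving early and becoming a chord tone when the harmony changes — an anticipation.

Ab4 is an anticipation.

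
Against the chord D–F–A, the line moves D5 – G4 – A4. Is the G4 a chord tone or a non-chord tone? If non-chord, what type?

The harmony at that moment is D minor triad (D, F, A); G4 is not a chord tone.
It is approached by leap down from D5 and left by step up to A4.
Leap in, step out — an appoggiatura.

Non-chord tone — an appoggiatura.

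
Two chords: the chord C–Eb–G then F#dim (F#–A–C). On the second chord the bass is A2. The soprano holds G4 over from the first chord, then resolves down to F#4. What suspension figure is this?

7–6 suspension.

At the second chord the bass is A2. The suspended G4 lies a seventh above the bass; after resolving down by step to F#4, the interval above the bass becomes a sixth.
Suspension figures are named by those two intervals: 7–6.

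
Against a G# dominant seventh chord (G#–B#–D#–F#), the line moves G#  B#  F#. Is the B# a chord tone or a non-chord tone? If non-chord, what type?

Chord tone (the third of G# dominant seventh chord).

G# dominant seventh chord contains G#, B#, D#, F#; B# is the third, so it is a chord tone.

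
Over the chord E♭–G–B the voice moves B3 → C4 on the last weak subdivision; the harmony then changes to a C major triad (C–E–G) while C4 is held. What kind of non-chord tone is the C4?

C4 is an anticipation.

The harmony at that moment is E♭ augmented triad (E♭, G, B); C4 is not a chord tone.
It is approached by step up from B3 and then sustained as the same pitch into the next harmony.
Arriving early and becoming a chord tone when the harmony changes — an anticipation.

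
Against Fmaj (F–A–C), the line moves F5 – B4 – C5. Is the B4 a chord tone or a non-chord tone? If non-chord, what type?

The harmony at that moment is F major triad (F, A, C); B4 is not a chord tone.
It is approached by leap down from F5 and left by step up to C5.
Leap in, step out — an appoggiatura.

Non-chord tone — an appoggiatura.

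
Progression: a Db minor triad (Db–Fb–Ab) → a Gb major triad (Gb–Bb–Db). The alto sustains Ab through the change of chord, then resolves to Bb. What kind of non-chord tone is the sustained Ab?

Ab is a retardation.

The harmony at that moment is Gb major triad (Gb, Bb, Db); Ab is not a chord tone.
It is held over (the same pitch as the preceding Ab) and left by step up to Bb.
Held over from the previous chord and resolving up by step — a retardation.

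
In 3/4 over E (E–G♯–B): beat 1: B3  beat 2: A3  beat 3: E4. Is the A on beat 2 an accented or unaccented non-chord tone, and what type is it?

Unaccented escape tone.

The harmony at that moment is E major triad (E, G♯, B); A3 is not a chord tone.
It is approached by step down from B3 and left by leap up to E4.
Step in, leap out — an escape tone.
It falls on a weak beat, so it is unaccented.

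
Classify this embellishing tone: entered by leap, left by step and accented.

Approach: by leap. Departure: by step. Metric position: strong.
Leap in, step out, in a metrically strong position — an appoggiatura. (It is the mirror image of the escape tone, which steps in and leaps out from a weak position.)

Appoggiatura.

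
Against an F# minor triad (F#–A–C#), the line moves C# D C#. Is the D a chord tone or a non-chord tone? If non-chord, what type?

The harmony at that moment is F# minor triad (F#, A, C#); D is not a chord tone.
It is approached by step up from C# and left by step down to C#.
Step away and step back to the same note — a neighbor tone (upper neighbor).

Non-chord tone — a neighbor tone.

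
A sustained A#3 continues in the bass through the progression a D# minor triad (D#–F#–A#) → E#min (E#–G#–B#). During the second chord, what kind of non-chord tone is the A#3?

The harmony at that moment is E# minor triad (E#, G#, B#); A#3 is not a chord tone.
It is held over (the same pitch as the preceding A#3) and then sustained as the same pitch into the next harmony.
Sustained through a change of harmony — a pedal tone.

Pedal tone (pedal point).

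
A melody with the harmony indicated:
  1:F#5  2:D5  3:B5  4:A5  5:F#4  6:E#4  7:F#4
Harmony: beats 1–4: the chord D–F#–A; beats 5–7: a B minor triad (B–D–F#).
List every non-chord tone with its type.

B5 (beat 3) — appoggiatura; E#4 (beat 6) — neighbor tone.

The harmony at that moment is D major triad (D, F#, A); B5 is not a chord tone.
It is approached by leap up from D5 and left by step down to A5.
Leap in, step out — an appoggiatura.
The harmony at that moment is B minor triad (B, D, F#); E#4 is not a chord tone.
It is approached by step down from F#4 and left by step up to F#4.
Step away and step back to the same note — a neighbor tone (lower neighbor).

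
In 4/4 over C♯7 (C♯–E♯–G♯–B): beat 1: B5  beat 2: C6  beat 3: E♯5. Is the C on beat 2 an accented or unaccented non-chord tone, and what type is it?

The harmony at that moment is C♯ dominant seventh chord (C♯, E♯, G♯, B); C6 is not a chord tone.
It is approached by step up from B5 and left by leap down to E♯5.
Step in, leap out — an escape tone.
It falls on a weak beat, so it is unaccented.

Unaccented escape tone.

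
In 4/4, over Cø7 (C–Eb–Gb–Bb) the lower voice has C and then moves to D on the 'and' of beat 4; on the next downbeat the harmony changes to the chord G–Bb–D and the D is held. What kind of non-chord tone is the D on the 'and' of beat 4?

Anticipation.

The harmony at that moment is C half-diminished seventh chord (C, Eb, Gb, Bb); D is not a chord tone.
It is approached by step up from C and then sustained as the same pitch into the next harmony.
Arriving early and becoming a chord tone when the harmony changes — an anticipation.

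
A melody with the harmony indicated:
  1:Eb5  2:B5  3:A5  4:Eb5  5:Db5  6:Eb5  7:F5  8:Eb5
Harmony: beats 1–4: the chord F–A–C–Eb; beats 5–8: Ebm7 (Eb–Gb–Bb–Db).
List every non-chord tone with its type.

B5 (beat 2) — appoggiatura; F5 (beat 7) — neighbor tone.

The harmony at that moment is F dominant seventh chord (F, A, C, Eb); B5 is not a chord tone.
It is approached by leap up from Eb5 and left by step down to A5.
Leap in, step out — an appoggiatura.
The harmony at that moment is Eb minor seventh chord (Eb, Gb, Bb, Db); F5 is not a chord tone.
It is approached by step up from Eb5 and left by step down to Eb5.
Step away and step back to the same note — a neighbor tone (upper neighbor).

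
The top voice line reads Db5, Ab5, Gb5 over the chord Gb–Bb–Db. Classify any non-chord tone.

Ab5 is an appoggiatura.

The harmony at that moment is Gb major triad (Gb, Bb, Db); Ab5 is not a chord tone.
It is approached by leap up from Db5 and left by step down to Gb5.
Leap in, step out — an appoggiatura.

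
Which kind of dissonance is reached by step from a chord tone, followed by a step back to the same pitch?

Approach: by step. Departure: by step in the opposite direction, back to the starting pitch.
Stepwise on both sides but reversing to return to the same chord tone — a neighbor tone. (Had it continued onward in the same direction it would be a passing tone instead.)

Neighbor tone.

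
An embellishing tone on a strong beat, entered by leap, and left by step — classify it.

Appoggiatura.

Approach: by leap. Departure: by step. Metric position: strong.
Leap in, step out, in a metrically strong position — an appoggiatura. (It is the mirror image of the escape tone, which steps in and leaps out from a weak position.)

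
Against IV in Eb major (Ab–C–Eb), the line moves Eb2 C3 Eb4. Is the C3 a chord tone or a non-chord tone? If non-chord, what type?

Ab major triad contains Ab, C, Eb; C is the third, so it is a chord tone.

Chord tone (the third of Ab major triad).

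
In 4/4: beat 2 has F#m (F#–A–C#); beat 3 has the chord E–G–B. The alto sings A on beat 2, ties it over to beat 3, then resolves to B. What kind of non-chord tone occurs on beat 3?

Retardation.

The harmony at that moment is E minor triad (E, G, B); A is not a chord tone.
It is held over (the same pitch as the preceding A) and left by step up to B.
Held over from the previous chord and resolving up by step — a retardation.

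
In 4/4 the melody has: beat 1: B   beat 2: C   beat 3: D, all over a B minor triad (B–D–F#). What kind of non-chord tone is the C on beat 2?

Passing tone.

The harmony at that moment is B minor triad (B, D, F#); C is not a chord tone.
It is approached by step up from B and left by step up to D.
Step in, step out in the same direction — a passing tone.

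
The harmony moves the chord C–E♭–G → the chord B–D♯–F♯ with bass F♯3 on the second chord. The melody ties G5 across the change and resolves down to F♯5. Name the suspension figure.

9–8 suspension.

At the second chord the bass is F♯3. The suspended G5 lies a ninth above the bass; after resolving down by step to F♯5, the interval above the bass becomes an octave.
Suspension figures are named by those two intervals: 9–8.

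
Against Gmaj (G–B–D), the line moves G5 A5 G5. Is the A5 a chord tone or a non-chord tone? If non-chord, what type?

The harmony at that moment is G major triad (G, B, D); A5 is not a chord tone.
It is approached by step up from G5 and left by step down to G5.
Step away and step back to the same note — a neighbor tone (upper neighbor).

Non-chord tone — a neighbor tone.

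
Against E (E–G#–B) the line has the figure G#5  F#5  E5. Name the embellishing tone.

The harmony at that moment is E major triad (E, G#, B); F#5 is not a chord tone.
It is approached by step down from G#5 and left by step down to E5.
Step in, step out in the same direction — a passing tone.

F#5 is a passing tone.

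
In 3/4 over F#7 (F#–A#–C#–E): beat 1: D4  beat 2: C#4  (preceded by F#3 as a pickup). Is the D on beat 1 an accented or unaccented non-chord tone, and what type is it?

The harmony at that moment is F# dominant seventh chord (F#, A#, C#, E); D4 is not a chord tone.
It is approached by leap up from F#3 and left by step down to C#4.
Leap in, step out — an appoggiatura.
It falls on the downbeat, so it is accented.

Accented appoggiatura.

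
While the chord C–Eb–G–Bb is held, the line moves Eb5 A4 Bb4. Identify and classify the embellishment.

The harmony at that moment is C minor seventh chord (C, Eb, G, Bb); A4 is not a chord tone.
It is approached by leap down from Eb5 and left by step up to Bb4.
Leap in, step out — an appoggiatura.

A4 is an appoggiatura.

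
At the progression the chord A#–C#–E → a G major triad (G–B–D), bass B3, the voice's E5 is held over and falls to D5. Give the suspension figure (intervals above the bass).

At the second chord the bass is B3. The suspended E5 lies a fourth above the bass; after resolving down by step to D5, the interval above the bass becomes a third.
Suspension figures are named by those two intervals: 4–3.

4–3 suspension.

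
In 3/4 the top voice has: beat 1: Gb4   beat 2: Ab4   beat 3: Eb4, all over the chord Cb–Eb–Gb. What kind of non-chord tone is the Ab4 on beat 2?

The harmony at that moment is Cb major triad (Cb, Eb, Gb); Ab4 is not a chord tone.
It is approached by step up from Gb4 and left by leap down to Eb4.
Step in, leap out, on a weak beat — an escape tone.

Escape tone.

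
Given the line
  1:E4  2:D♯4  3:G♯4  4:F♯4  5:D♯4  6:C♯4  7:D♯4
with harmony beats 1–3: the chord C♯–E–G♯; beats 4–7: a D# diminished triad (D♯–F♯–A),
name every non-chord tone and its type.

D♯4 (beat 2) — escape tone; C♯4 (beat 6) — neighbor tone.

The harmony at that moment is C♯ minor triad (C♯, E, G♯); D♯4 is not a chord tone.
It is approached by step down from E4 and left by leap up to G♯4.
Step in, leap out — an escape tone.
The harmony at that moment is D♯ diminished triad (D♯, F♯, A); C♯4 is not a chord tone.
It is approached by step down from D♯4 and left by step up to D♯4.
Step away and step back to the same note — a neighbor tone (lower neighbor).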